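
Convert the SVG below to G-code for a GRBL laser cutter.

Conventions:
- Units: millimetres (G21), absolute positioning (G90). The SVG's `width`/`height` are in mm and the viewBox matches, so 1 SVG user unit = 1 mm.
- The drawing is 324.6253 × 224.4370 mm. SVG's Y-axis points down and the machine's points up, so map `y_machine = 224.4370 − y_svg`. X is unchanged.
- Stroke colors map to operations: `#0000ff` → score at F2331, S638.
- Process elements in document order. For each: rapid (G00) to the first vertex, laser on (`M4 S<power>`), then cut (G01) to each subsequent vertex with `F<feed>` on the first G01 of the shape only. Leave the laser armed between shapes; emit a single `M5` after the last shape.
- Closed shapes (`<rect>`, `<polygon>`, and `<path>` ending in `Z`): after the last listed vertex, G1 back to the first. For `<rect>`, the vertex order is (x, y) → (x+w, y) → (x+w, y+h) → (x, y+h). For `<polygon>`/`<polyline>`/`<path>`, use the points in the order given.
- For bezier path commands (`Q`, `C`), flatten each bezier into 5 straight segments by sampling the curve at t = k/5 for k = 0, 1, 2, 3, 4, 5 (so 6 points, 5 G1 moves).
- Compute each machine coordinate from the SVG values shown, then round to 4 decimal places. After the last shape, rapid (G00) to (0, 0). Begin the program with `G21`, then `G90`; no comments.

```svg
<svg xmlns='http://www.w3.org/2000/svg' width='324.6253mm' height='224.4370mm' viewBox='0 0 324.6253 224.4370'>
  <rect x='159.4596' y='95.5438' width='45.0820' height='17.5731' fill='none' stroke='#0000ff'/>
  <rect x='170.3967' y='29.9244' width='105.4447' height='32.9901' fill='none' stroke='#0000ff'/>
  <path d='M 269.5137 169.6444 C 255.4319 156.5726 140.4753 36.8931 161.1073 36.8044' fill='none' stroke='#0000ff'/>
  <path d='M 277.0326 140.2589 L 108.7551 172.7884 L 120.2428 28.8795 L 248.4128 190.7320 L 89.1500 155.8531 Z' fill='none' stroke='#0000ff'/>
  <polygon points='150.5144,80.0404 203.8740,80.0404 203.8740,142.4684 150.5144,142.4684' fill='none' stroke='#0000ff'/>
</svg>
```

G21
G90
G00 X159.4596 Y128.8932
M4 S638
G01 X204.5416 Y128.8932 F2331
G01 X204.5416 Y111.3201
G01 X159.4596 Y111.3201
G01 X159.4596 Y128.8932
G00 X170.3967 Y194.5126
M4 S638
G01 X275.8414 Y194.5126 F2331
G01 X275.8414 Y161.5225
G01 X170.3967 Y161.5225
G01 X170.3967 Y194.5126
G00 X269.5137 Y54.7926
M4 S638
G01 X250.8514 Y73.6190 F2331
G01 X219.3293 Y107.1738
G01 X186.2978 Y144.5993
G01 X163.1070 Y175.0381
G01 X161.1073 Y187.6326
G00 X277.0326 Y84.1781
M4 S638
G01 X108.7551 Y51.6486 F2331
G01 X120.2428 Y195.5575
G01 X248.4128 Y33.7050
G01 X89.1500 Y68.5839
G01 X277.0326 Y84.1781
G00 X150.5144 Y144.3966
M4 S638
G01 X203.8740 Y144.3966 F2331
G01 X203.8740 Y81.9686
G01 X150.5144 Y81.9686
G01 X150.5144 Y144.3966
M5
G00 X0.0000 Y0.0000

viewBox `0 0 324.6253 224.4370` with mm width/height → 1 unit = 1 mm. Flip: y_m = 224.4370 − y_svg.

**Shape 1** — `<rect>` rectangle, stroke `#0000ff` → score (S638, F2331). Machine vertices: (159.4596,128.8932) → (204.5416,128.8932) → (204.5416,111.3201) → (159.4596,111.3201) → (159.4596,128.8932). Closed: final G1 returns to the first vertex.

**Shape 2** — `<rect>` rectangle, stroke `#0000ff` → score (S638, F2331). Machine vertices: (170.3967,194.5126) → (275.8414,194.5126) → (275.8414,161.5225) → (170.3967,161.5225) → (170.3967,194.5126). Closed: final G1 returns to the first vertex.

**Shape 3** — `<path>` cubic bezier, stroke `#0000ff` → score (S638, F2331). Control points (SVG): P0=(269.5137,169.6444), P1=(255.4319,156.5726), P2=(140.4753,36.8931), P3=(161.1073,36.8044); sampled at t=k/5. Machine vertices: (269.5137,54.7926) → (250.8514,73.6190) → (219.3293,107.1738) → (186.2978,144.5993) → (163.1070,175.0381) → (161.1073,187.6326). Open path.

**Shape 4** — `<path>` closed polygon, stroke `#0000ff` → score (S638, F2331). Machine vertices: (277.0326,84.1781) → (108.7551,51.6486) → (120.2428,195.5575) → (248.4128,33.7050) → (89.1500,68.5839) → (277.0326,84.1781). Closed: final G1 returns to the first vertex.

**Shape 5** — `<polygon>` rectangle, stroke `#0000ff` → score (S638, F2331). Machine vertices: (150.5144,144.3966) → (203.8740,144.3966) → (203.8740,81.9686) → (150.5144,81.9686) → (150.5144,144.3966). Closed: final G1 returns to the first vertex.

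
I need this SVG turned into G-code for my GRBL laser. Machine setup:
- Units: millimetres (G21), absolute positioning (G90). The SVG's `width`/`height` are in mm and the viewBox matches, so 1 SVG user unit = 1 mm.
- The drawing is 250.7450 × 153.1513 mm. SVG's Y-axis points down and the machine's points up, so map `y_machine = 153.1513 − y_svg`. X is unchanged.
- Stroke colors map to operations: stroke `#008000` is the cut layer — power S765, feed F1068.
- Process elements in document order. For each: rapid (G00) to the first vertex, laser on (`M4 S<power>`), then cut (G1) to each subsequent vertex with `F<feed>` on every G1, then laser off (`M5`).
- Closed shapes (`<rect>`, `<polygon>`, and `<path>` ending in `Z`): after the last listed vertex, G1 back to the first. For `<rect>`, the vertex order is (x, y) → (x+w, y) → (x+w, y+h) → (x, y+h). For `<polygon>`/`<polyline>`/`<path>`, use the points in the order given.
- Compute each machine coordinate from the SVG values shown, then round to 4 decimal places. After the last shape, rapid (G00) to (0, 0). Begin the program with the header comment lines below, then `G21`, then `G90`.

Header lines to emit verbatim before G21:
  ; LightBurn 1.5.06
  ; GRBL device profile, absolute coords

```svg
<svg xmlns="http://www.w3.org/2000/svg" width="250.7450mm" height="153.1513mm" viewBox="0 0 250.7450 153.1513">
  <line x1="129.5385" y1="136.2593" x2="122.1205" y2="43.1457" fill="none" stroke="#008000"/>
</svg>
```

; LightBurn 1.5.06
; GRBL device profile, absolute coords
G21
G90
G00 X129.5385 Y16.8920
M4 S765
G1 X122.1205 Y110.0056 F1068
M5
G00 X0.0000 Y0.0000

Since the viewBox matches the mm dimensions, user units are millimetres directly. The only transform is the Y-flip y_m = 153.1513 − y_svg.

Shape 1 is a line segment drawn with `<line>`. Its stroke #008000 means cut at S765, F1068. After flipping Y the toolpath is (129.5385,16.8920) → (122.1205,110.0056).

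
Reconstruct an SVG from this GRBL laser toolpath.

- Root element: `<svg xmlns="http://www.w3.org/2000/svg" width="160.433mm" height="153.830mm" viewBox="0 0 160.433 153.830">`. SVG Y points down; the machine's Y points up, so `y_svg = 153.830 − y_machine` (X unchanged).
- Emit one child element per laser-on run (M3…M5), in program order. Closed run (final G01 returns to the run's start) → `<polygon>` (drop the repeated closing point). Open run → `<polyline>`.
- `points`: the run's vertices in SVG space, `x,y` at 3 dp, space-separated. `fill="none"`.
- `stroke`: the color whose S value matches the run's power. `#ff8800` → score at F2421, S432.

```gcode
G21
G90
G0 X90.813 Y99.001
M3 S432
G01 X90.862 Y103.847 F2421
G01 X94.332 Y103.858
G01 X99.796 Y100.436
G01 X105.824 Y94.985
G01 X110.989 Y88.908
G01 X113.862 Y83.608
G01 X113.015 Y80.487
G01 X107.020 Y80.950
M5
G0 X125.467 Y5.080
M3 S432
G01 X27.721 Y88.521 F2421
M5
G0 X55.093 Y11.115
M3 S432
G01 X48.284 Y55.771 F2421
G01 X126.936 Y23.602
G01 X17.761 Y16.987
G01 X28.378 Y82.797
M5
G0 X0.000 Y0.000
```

y_svg = 153.830 − y_m. Every run uses S432, so all elements get stroke `#ff8800` (score).

[1] open run; points: 90.813,54.829 90.862,49.983 94.332,49.972 99.796,53.394 105.824,58.845 110.989,64.922 113.862,70.222 113.015,73.343 107.020,72.880

[2] open run; points: 125.467,148.750 27.721,65.309

[3] open run; points: 55.093,142.715 48.284,98.059 126.936,130.228 17.761,136.843 28.378,71.033

<svg xmlns="http://www.w3.org/2000/svg" width="160.433mm" height="153.830mm" viewBox="0 0 160.433 153.830">
  <polyline points="90.813,54.829 90.862,49.983 94.332,49.972 99.796,53.394 105.824,58.845 110.989,64.922 113.862,70.222 113.015,73.343 107.020,72.880" fill="none" stroke="#ff8800"/>
  <polyline points="125.467,148.750 27.721,65.309" fill="none" stroke="#ff8800"/>
  <polyline points="55.093,142.715 48.284,98.059 126.936,130.228 17.761,136.843 28.378,71.033" fill="none" stroke="#ff8800"/>
</svg>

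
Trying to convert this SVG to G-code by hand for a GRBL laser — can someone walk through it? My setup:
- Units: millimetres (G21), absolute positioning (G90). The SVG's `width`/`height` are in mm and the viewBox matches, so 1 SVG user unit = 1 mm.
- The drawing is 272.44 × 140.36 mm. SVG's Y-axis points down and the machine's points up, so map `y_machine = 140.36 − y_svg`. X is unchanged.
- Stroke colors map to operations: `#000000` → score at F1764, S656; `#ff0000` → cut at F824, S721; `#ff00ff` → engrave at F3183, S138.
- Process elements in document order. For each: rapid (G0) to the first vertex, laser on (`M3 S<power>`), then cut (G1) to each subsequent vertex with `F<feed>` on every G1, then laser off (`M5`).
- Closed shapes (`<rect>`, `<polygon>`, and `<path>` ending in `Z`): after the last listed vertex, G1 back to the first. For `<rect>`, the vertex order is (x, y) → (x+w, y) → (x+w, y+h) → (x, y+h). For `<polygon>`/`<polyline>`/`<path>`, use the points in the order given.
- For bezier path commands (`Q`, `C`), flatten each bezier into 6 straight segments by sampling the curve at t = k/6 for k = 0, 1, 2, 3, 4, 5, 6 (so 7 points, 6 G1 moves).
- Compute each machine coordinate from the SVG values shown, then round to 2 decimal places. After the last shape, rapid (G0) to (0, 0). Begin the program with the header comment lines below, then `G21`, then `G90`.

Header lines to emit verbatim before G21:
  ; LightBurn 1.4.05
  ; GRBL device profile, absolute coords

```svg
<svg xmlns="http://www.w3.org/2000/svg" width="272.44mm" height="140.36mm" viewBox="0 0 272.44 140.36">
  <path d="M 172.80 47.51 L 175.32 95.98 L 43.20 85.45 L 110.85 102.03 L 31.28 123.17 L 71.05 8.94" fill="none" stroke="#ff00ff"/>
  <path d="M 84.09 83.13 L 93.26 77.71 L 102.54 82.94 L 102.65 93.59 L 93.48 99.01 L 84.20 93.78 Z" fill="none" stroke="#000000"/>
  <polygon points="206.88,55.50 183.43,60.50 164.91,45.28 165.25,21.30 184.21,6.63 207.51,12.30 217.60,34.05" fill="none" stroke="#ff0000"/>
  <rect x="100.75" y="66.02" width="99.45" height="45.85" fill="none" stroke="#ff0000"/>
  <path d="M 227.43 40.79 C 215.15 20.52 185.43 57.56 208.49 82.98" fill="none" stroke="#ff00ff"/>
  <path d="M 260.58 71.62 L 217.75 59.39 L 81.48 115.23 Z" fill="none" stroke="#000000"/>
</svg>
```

1 u = 1 mm; y_m = 140.36 − y.

[1] `<path>` open polyline, #ff00ff→engrave S138 F3183: (172.80,92.85) → (175.32,44.38) → (43.20,54.91) → (110.85,38.33) → (31.28,17.19) → (71.05,131.42)

[2] `<path>` regular polygon, #000000→score S656 F1764: (84.09,57.23) → (93.26,62.65) → (102.54,57.42) → (102.65,46.77) → (93.48,41.35) → (84.20,46.58) → (84.09,57.23) (closed)

[3] `<polygon>` regular polygon, #ff0000→cut S721 F824: (206.88,84.86) → (183.43,79.86) → (164.91,95.08) → (165.25,119.06) → (184.21,133.73) → (207.51,128.06) → (217.60,106.31) → (206.88,84.86) (closed)

[4] `<rect>` rectangle, #ff0000→cut S721 F824: (100.75,74.34) → (200.20,74.34) → (200.20,28.49) → (100.75,28.49) → (100.75,74.34) (closed)

[5] `<path>` cubic bezier, #ff00ff→engrave S138 F3183: (227.43,99.57) → (220.16,105.25) → (211.94,103.29) → (204.71,95.61) → (200.42,84.12) → (201.03,70.74) → (208.49,57.38)

[6] `<path>` closed polygon, #000000→score S656 F1764: (260.58,68.74) → (217.75,80.97) → (81.48,25.13) → (260.58,68.74) (closed)

; LightBurn 1.4.05
; GRBL device profile, absolute coords
G21
G90
G0 X172.80 Y92.85
M3 S138
G1 X175.32 Y44.38 F3183
G1 X43.20 Y54.91 F3183
G1 X110.85 Y38.33 F3183
G1 X31.28 Y17.19 F3183
G1 X71.05 Y131.42 F3183
M5
G0 X84.09 Y57.23
M3 S656
G1 X93.26 Y62.65 F1764
G1 X102.54 Y57.42 F1764
G1 X102.65 Y46.77 F1764
G1 X93.48 Y41.35 F1764
G1 X84.20 Y46.58 F1764
G1 X84.09 Y57.23 F1764
M5
G0 X206.88 Y84.86
M3 S721
G1 X183.43 Y79.86 F824
G1 X164.91 Y95.08 F824
G1 X165.25 Y119.06 F824
G1 X184.21 Y133.73 F824
G1 X207.51 Y128.06 F824
G1 X217.60 Y106.31 F824
G1 X206.88 Y84.86 F824
M5
G0 X100.75 Y74.34
M3 S721
G1 X200.20 Y74.34 F824
G1 X200.20 Y28.49 F824
G1 X100.75 Y28.49 F824
G1 X100.75 Y74.34 F824
M5
G0 X227.43 Y99.57
M3 S138
G1 X220.16 Y105.25 F3183
G1 X211.94 Y103.29 F3183
G1 X204.71 Y95.61 F3183
G1 X200.42 Y84.12 F3183
G1 X201.03 Y70.74 F3183
G1 X208.49 Y57.38 F3183
M5
G0 X260.58 Y68.74
M3 S656
G1 X217.75 Y80.97 F1764
G1 X81.48 Y25.13 F1764
G1 X260.58 Y68.74 F1764
M5
G0 X0.00 Y0.00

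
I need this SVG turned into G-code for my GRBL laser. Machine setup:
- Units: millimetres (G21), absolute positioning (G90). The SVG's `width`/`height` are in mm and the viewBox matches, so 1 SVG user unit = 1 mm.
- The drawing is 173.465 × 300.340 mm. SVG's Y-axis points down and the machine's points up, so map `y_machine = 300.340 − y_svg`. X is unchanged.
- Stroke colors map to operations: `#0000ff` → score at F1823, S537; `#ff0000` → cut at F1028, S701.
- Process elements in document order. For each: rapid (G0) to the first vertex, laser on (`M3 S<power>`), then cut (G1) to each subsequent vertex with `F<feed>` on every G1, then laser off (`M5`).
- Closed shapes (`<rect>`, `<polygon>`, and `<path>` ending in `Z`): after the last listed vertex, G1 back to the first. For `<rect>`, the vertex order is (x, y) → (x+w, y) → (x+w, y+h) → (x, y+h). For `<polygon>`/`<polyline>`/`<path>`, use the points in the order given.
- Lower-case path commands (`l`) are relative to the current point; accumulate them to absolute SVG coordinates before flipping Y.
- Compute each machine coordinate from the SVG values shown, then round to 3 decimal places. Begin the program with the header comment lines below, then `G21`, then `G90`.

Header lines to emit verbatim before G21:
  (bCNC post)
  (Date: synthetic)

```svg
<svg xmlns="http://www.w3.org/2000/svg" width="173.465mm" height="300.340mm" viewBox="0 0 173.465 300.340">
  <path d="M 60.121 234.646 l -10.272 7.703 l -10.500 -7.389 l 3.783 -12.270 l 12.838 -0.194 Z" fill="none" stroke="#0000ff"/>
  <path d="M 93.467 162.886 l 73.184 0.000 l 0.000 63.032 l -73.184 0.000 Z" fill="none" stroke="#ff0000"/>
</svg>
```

1 u = 1 mm; y_m = 300.340 − y.

[1] `<path>` regular polygon, #0000ff→score S537 F1823: (60.121,65.694) → (49.849,57.991) → (39.349,65.380) → (43.132,77.650) → (55.970,77.844) → (60.121,65.694) (closed)

[2] `<path>` rectangle, #ff0000→cut S701 F1028: (93.467,137.454) → (166.651,137.454) → (166.651,74.422) → (93.467,74.422) → (93.467,137.454) (closed)

(bCNC post)
(Date: synthetic)
G21
G90
G0 X60.121 Y65.694
M3 S537
G1 X49.849 Y57.991 F1823
G1 X39.349 Y65.380 F1823
G1 X43.132 Y77.650 F1823
G1 X55.970 Y77.844 F1823
G1 X60.121 Y65.694 F1823
M5
G0 X93.467 Y137.454
M3 S701
G1 X166.651 Y137.454 F1028
G1 X166.651 Y74.422 F1028
G1 X93.467 Y74.422 F1028
G1 X93.467 Y137.454 F1028
M5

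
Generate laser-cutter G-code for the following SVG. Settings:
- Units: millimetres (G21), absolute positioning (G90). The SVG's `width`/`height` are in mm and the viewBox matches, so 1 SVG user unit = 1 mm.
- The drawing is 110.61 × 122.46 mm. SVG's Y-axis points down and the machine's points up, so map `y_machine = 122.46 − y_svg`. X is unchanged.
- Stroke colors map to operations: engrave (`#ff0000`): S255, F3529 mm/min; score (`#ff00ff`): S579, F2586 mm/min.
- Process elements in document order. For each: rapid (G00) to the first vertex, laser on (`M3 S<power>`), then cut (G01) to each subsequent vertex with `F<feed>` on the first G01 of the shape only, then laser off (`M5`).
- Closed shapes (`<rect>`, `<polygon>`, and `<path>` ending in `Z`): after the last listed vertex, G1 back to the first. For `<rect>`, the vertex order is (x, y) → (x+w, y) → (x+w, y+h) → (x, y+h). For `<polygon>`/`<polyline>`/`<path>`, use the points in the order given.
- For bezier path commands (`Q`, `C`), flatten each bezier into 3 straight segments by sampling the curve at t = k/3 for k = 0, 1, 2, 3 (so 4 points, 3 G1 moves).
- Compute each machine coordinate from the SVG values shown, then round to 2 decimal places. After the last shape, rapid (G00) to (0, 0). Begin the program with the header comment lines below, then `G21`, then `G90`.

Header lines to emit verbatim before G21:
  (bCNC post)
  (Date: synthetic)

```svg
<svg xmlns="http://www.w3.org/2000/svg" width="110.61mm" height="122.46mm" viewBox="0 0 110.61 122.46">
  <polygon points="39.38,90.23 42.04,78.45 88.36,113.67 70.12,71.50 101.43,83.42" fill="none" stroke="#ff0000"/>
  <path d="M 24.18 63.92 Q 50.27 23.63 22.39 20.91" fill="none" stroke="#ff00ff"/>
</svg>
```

Since the viewBox matches the mm dimensions, user units are millimetres directly. The only transform is the Y-flip y_m = 122.46 − y_svg.

Shape 1 is a closed polygon drawn with `<polygon>`. Its stroke #ff0000 means engrave at S255, F3529. After flipping Y the toolpath is (39.38,32.23) → (42.04,44.01) → (88.36,8.79) → (70.12,50.96) → (101.43,39.04) → (39.38,32.23), returning to the start.

Shape 2 is a quadratic bezier drawn with `<path>`. Its stroke #ff00ff means score at S579, F2586. After flipping Y the toolpath is (24.18,58.54) → (35.58,81.23) → (34.98,95.56) → (22.39,101.55).

(bCNC post)
(Date: synthetic)
G21
G90
G00 X39.38 Y32.23
M3 S255
G01 X42.04 Y44.01 F3529
G01 X88.36 Y8.79
G01 X70.12 Y50.96
G01 X101.43 Y39.04
G01 X39.38 Y32.23
M5
G00 X24.18 Y58.54
M3 S579
G01 X35.58 Y81.23 F2586
G01 X34.98 Y95.56
G01 X22.39 Y101.55
M5
G00 X0.00 Y0.00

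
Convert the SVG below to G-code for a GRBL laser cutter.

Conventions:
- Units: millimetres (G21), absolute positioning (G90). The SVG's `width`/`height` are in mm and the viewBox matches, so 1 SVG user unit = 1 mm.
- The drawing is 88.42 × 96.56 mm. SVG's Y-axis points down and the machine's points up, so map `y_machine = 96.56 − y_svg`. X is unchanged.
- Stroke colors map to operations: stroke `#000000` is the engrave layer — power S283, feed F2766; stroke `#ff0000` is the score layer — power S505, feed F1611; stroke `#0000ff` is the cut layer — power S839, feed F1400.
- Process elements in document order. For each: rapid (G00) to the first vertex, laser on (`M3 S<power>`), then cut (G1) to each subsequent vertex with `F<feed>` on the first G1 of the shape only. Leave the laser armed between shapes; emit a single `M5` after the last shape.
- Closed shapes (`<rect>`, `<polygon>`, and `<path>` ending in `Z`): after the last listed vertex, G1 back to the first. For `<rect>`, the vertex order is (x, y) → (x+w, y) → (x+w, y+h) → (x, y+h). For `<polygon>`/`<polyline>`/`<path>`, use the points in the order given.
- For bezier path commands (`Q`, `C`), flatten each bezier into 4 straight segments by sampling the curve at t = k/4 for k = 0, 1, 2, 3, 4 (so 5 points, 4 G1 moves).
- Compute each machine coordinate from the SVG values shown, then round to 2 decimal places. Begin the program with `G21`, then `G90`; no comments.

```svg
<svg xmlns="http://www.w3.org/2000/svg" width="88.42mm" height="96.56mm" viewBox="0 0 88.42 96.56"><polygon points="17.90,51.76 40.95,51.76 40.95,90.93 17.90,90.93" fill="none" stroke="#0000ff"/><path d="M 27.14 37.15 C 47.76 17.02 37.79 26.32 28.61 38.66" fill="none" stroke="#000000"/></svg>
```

Since the viewBox matches the mm dimensions, user units are millimetres directly. The only transform is the Y-flip y_m = 96.56 − y_svg.

Shape 1 is a rectangle drawn with `<polygon>`. Its stroke #0000ff means cut at S839, F1400. After flipping Y the toolpath is (17.90,44.80) → (40.95,44.80) → (40.95,5.63) → (17.90,5.63) → (17.90,44.80), returning to the start.

Shape 2 is a cubic bezier drawn with `<path>`. Its stroke #000000 means engrave at S283, F2766. After flipping Y the toolpath is (27.14,59.41) → (37.36,69.40) → (39.05,70.83) → (35.15,66.17) → (28.61,57.90).

G21
G90
G00 X17.90 Y44.80
M3 S839
G1 X40.95 Y44.80 F1400
G1 X40.95 Y5.63
G1 X17.90 Y5.63
G1 X17.90 Y44.80
G00 X27.14 Y59.41
M3 S283
G1 X37.36 Y69.40 F2766
G1 X39.05 Y70.83
G1 X35.15 Y66.17
G1 X28.61 Y57.90
M5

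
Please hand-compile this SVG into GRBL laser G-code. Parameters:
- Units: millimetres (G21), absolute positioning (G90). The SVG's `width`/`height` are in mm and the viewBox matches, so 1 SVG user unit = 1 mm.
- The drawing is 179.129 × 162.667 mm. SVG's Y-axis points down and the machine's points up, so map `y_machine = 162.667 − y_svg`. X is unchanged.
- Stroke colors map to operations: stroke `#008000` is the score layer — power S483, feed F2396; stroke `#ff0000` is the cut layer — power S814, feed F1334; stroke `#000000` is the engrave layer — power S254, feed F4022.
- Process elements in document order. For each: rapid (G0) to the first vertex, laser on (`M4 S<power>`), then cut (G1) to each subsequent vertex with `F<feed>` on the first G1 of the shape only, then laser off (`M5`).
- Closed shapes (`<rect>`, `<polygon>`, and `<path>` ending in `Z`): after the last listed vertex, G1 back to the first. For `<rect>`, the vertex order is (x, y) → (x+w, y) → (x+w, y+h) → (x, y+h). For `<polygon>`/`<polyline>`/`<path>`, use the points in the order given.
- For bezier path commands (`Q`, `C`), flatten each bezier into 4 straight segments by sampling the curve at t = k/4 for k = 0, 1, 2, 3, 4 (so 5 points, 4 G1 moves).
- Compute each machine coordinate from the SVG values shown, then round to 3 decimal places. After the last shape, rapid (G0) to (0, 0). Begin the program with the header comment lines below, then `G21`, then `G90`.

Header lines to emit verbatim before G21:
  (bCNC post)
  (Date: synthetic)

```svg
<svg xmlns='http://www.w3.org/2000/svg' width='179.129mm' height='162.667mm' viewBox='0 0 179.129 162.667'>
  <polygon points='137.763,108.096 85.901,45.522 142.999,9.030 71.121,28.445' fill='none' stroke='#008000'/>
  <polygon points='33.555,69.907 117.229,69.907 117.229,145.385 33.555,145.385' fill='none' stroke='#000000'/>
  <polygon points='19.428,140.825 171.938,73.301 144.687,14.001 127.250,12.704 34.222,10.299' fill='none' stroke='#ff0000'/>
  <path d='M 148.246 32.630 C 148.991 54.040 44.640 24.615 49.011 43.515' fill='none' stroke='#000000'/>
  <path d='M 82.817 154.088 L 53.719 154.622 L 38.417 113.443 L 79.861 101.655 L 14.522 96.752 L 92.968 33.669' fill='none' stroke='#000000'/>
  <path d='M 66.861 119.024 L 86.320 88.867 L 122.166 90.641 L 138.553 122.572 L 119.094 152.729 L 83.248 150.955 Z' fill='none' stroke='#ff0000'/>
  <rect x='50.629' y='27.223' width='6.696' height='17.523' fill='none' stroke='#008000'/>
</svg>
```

(bCNC post)
(Date: synthetic)
G21
G90
G0 X137.763 Y54.571
M4 S483
G1 X85.901 Y117.145 F2396
G1 X142.999 Y153.637
G1 X71.121 Y134.222
G1 X137.763 Y54.571
M5
G0 X33.555 Y92.760
M4 S254
G1 X117.229 Y92.760 F4022
G1 X117.229 Y17.282
G1 X33.555 Y17.282
G1 X33.555 Y92.760
M5
G0 X19.428 Y21.842
M4 S814
G1 X171.938 Y89.366 F1334
G1 X144.687 Y148.666
G1 X127.250 Y149.963
G1 X34.222 Y152.368
G1 X19.428 Y21.842
M5
G0 X148.246 Y130.037
M4 S254
G1 X132.440 Y121.962 F4022
G1 X97.269 Y123.653
G1 X62.777 Y125.815
G1 X49.011 Y119.152
M5
G0 X82.817 Y8.579
M4 S254
G1 X53.719 Y8.045 F4022
G1 X38.417 Y49.224
G1 X79.861 Y61.012
G1 X14.522 Y65.915
G1 X92.968 Y128.998
M5
G0 X66.861 Y43.643
M4 S814
G1 X86.320 Y73.800 F1334
G1 X122.166 Y72.026
G1 X138.553 Y40.095
G1 X119.094 Y9.938
G1 X83.248 Y11.712
G1 X66.861 Y43.643
M5
G0 X50.629 Y135.444
M4 S483
G1 X57.325 Y135.444 F2396
G1 X57.325 Y117.921
G1 X50.629 Y117.921
G1 X50.629 Y135.444
M5
G0 X0.000 Y0.000

1 u = 1 mm; y_m = 162.667 − y.

[1] `<polygon>` closed polygon, #008000→score S483 F2396: (137.763,54.571) → (85.901,117.145) → (142.999,153.637) → (71.121,134.222) → (137.763,54.571) (closed)

[2] `<polygon>` rectangle, #000000→engrave S254 F4022: (33.555,92.760) → (117.229,92.760) → (117.229,17.282) → (33.555,17.282) → (33.555,92.760) (closed)

[3] `<polygon>` closed polygon, #ff0000→cut S814 F1334: (19.428,21.842) → (171.938,89.366) → (144.687,148.666) → (127.250,149.963) → (34.222,152.368) → (19.428,21.842) (closed)

[4] `<path>` cubic bezier, #000000→engrave S254 F4022: (148.246,130.037) → (132.440,121.962) → (97.269,123.653) → (62.777,125.815) → (49.011,119.152)

[5] `<path>` open polyline, #000000→engrave S254 F4022: (82.817,8.579) → (53.719,8.045) → (38.417,49.224) → (79.861,61.012) → (14.522,65.915) → (92.968,128.998)

[6] `<path>` regular polygon, #ff0000→cut S814 F1334: (66.861,43.643) → (86.320,73.800) → (122.166,72.026) → (138.553,40.095) → (119.094,9.938) → (83.248,11.712) → (66.861,43.643) (closed)

[7] `<rect>` rectangle, #008000→score S483 F2396: (50.629,135.444) → (57.325,135.444) → (57.325,117.921) → (50.629,117.921) → (50.629,135.444) (closed)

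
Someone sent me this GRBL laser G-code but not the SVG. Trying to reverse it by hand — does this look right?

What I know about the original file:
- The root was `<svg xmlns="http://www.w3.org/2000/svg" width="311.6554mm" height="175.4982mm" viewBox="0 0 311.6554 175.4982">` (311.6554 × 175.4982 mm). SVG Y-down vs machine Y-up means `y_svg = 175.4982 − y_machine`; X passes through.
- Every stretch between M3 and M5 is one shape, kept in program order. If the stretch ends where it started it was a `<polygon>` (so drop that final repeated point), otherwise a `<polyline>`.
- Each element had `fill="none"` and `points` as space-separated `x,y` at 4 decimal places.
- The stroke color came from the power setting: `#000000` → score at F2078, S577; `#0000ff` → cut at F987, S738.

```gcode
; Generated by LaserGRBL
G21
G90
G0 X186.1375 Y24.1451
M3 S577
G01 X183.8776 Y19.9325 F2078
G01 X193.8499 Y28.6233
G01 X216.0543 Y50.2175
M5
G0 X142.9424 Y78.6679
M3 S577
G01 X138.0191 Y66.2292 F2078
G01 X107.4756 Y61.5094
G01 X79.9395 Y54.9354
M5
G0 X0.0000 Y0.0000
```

<svg xmlns="http://www.w3.org/2000/svg" width="311.6554mm" height="175.4982mm" viewBox="0 0 311.6554 175.4982">
  <polyline points="186.1375,151.3531 183.8776,155.5657 193.8499,146.8749 216.0543,125.2807" fill="none" stroke="#000000"/>
  <polyline points="142.9424,96.8303 138.0191,109.2690 107.4756,113.9888 79.9395,120.5628" fill="none" stroke="#000000"/>
</svg>

Each laser-on run becomes one SVG element. Flip Y back into SVG space with y_svg = 175.4982 − y_machine. Every run uses S577, so all elements get stroke `#000000` (score).

Run 1: The run is open, so emit a `<polyline>` with points (Y-flipped): 186.1375,151.3531 183.8776,155.5657 193.8499,146.8749 216.0543,125.2807.

Run 2: The run is open, so emit a `<polyline>` with points (Y-flipped): 142.9424,96.8303 138.0191,109.2690 107.4756,113.9888 79.9395,120.5628.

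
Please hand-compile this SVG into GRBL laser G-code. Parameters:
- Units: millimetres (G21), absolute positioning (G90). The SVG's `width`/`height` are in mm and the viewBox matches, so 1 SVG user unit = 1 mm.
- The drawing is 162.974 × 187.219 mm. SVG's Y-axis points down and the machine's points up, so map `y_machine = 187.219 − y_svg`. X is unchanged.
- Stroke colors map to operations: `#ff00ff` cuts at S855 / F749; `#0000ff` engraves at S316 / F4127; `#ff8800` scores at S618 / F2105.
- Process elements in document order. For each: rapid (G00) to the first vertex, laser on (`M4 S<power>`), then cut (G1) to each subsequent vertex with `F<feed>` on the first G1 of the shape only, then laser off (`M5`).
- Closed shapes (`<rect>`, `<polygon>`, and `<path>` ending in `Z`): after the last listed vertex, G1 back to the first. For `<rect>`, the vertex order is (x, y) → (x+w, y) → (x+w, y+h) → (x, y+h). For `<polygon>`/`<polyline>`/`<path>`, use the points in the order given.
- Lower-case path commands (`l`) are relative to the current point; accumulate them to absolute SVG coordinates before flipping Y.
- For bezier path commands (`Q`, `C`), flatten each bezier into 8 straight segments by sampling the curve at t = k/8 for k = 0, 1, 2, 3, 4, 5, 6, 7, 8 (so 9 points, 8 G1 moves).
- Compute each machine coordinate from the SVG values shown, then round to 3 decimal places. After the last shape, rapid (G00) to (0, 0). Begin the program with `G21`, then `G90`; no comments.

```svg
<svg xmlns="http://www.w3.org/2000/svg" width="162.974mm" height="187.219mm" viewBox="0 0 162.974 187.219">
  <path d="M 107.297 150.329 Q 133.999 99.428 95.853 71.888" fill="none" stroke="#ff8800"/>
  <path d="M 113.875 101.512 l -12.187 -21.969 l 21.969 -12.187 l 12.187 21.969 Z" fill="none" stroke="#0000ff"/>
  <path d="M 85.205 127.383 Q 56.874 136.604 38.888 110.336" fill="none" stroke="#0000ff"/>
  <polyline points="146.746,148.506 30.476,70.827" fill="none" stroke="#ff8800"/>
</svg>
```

viewBox `0 0 162.974 187.219` with mm width/height → 1 unit = 1 mm. Flip: y_m = 187.219 − y_svg.

**Shape 1** — `<path>` quadratic bezier, stroke `#ff8800` → score (S618, F2105). Control points (SVG): P0=(107.297,150.329), P1=(133.999,99.428), P2=(95.853,71.888); sampled at t=k/8. Machine vertices: (107.297,36.890) → (112.959,49.250) → (116.595,60.880) → (118.204,71.781) → (117.787,81.951) → (115.343,91.391) → (110.873,100.101) → (104.376,108.081) → (95.853,115.331). Open path.

**Shape 2** — `<path>` regular polygon, stroke `#0000ff` → engrave (S316, F4127). Machine vertices: (113.875,85.707) → (101.688,107.676) → (123.657,119.863) → (135.844,97.894) → (113.875,85.707). Closed: final G1 returns to the first vertex.

**Shape 3** — `<path>` quadratic bezier, stroke `#0000ff` → engrave (S316, F4127). Control points (SVG): P0=(85.205,127.383), P1=(56.874,136.604), P2=(38.888,110.336); sampled at t=k/8. Machine vertices: (85.205,59.836) → (78.284,58.085) → (71.686,57.444) → (65.412,57.911) → (59.460,59.487) → (53.832,62.173) → (48.528,65.967) → (43.546,70.871) → (38.888,76.883). Open path.

**Shape 4** — `<polyline>` line segment, stroke `#ff8800` → score (S618, F2105). Machine vertices: (146.746,38.713) → (30.476,116.392). Open path.

G21
G90
G00 X107.297 Y36.890
M4 S618
G1 X112.959 Y49.250 F2105
G1 X116.595 Y60.880
G1 X118.204 Y71.781
G1 X117.787 Y81.951
G1 X115.343 Y91.391
G1 X110.873 Y100.101
G1 X104.376 Y108.081
G1 X95.853 Y115.331
M5
G00 X113.875 Y85.707
M4 S316
G1 X101.688 Y107.676 F4127
G1 X123.657 Y119.863
G1 X135.844 Y97.894
G1 X113.875 Y85.707
M5
G00 X85.205 Y59.836
M4 S316
G1 X78.284 Y58.085 F4127
G1 X71.686 Y57.444
G1 X65.412 Y57.911
G1 X59.460 Y59.487
G1 X53.832 Y62.173
G1 X48.528 Y65.967
G1 X43.546 Y70.871
G1 X38.888 Y76.883
M5
G00 X146.746 Y38.713
M4 S618
G1 X30.476 Y116.392 F2105
M5
G00 X0.000 Y0.000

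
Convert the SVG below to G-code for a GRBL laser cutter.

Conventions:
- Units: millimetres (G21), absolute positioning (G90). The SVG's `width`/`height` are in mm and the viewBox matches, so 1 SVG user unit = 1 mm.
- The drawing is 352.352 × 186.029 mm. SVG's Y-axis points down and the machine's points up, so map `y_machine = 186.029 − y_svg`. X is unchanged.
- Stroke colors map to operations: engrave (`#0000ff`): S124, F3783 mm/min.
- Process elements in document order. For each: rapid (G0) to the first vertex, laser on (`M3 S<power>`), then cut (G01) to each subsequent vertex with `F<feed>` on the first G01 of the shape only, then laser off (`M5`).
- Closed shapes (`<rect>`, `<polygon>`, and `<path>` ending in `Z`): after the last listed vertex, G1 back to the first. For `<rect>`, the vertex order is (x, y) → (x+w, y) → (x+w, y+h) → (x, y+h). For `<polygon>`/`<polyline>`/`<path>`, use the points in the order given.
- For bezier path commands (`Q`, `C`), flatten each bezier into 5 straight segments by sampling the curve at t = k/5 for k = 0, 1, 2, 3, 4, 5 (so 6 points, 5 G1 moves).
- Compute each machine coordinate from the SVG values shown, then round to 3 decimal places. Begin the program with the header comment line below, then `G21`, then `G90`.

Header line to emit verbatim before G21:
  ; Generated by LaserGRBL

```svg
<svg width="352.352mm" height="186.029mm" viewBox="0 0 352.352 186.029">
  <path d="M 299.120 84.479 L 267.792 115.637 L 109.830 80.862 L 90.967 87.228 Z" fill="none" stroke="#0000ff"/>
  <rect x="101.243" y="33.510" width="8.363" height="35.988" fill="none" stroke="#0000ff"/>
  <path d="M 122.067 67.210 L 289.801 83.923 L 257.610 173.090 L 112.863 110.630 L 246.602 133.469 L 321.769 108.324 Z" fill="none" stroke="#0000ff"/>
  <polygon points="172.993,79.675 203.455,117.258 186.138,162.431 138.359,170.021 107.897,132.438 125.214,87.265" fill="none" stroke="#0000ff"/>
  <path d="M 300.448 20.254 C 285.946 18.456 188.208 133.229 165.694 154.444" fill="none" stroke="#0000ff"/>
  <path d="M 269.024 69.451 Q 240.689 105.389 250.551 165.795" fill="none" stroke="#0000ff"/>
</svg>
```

1 u = 1 mm; y_m = 186.029 − y.

[1] `<path>` closed polygon, #0000ff→engrave S124 F3783: (299.120,101.550) → (267.792,70.392) → (109.830,105.167) → (90.967,98.801) → (299.120,101.550) (closed)

[2] `<rect>` rectangle, #0000ff→engrave S124 F3783: (101.243,152.519) → (109.606,152.519) → (109.606,116.531) → (101.243,116.531) → (101.243,152.519) (closed)

[3] `<path>` closed polygon, #0000ff→engrave S124 F3783: (122.067,118.819) → (289.801,102.106) → (257.610,12.939) → (112.863,75.399) → (246.602,52.560) → (321.769,77.705) → (122.067,118.819) (closed)

[4] `<polygon>` regular polygon, #0000ff→engrave S124 F3783: (172.993,106.354) → (203.455,68.771) → (186.138,23.598) → (138.359,16.008) → (107.897,53.591) → (125.214,98.764) → (172.993,106.354) (closed)

[5] `<path>` cubic bezier, #0000ff→engrave S124 F3783: (300.448,165.775) → (283.026,154.546) → (253.234,125.427) → (218.677,88.503) → (186.962,53.860) → (165.694,31.585)

[6] `<path>` quadratic bezier, #0000ff→engrave S124 F3783: (269.024,116.578) → (259.218,101.224) → (252.468,83.913) → (248.773,64.644) → (248.134,43.418) → (250.551,20.234)

; Generated by LaserGRBL
G21
G90
G0 X299.120 Y101.550
M3 S124
G01 X267.792 Y70.392 F3783
G01 X109.830 Y105.167
G01 X90.967 Y98.801
G01 X299.120 Y101.550
M5
G0 X101.243 Y152.519
M3 S124
G01 X109.606 Y152.519 F3783
G01 X109.606 Y116.531
G01 X101.243 Y116.531
G01 X101.243 Y152.519
M5
G0 X122.067 Y118.819
M3 S124
G01 X289.801 Y102.106 F3783
G01 X257.610 Y12.939
G01 X112.863 Y75.399
G01 X246.602 Y52.560
G01 X321.769 Y77.705
G01 X122.067 Y118.819
M5
G0 X172.993 Y106.354
M3 S124
G01 X203.455 Y68.771 F3783
G01 X186.138 Y23.598
G01 X138.359 Y16.008
G01 X107.897 Y53.591
G01 X125.214 Y98.764
G01 X172.993 Y106.354
M5
G0 X300.448 Y165.775
M3 S124
G01 X283.026 Y154.546 F3783
G01 X253.234 Y125.427
G01 X218.677 Y88.503
G01 X186.962 Y53.860
G01 X165.694 Y31.585
M5
G0 X269.024 Y116.578
M3 S124
G01 X259.218 Y101.224 F3783
G01 X252.468 Y83.913
G01 X248.773 Y64.644
G01 X248.134 Y43.418
G01 X250.551 Y20.234
M5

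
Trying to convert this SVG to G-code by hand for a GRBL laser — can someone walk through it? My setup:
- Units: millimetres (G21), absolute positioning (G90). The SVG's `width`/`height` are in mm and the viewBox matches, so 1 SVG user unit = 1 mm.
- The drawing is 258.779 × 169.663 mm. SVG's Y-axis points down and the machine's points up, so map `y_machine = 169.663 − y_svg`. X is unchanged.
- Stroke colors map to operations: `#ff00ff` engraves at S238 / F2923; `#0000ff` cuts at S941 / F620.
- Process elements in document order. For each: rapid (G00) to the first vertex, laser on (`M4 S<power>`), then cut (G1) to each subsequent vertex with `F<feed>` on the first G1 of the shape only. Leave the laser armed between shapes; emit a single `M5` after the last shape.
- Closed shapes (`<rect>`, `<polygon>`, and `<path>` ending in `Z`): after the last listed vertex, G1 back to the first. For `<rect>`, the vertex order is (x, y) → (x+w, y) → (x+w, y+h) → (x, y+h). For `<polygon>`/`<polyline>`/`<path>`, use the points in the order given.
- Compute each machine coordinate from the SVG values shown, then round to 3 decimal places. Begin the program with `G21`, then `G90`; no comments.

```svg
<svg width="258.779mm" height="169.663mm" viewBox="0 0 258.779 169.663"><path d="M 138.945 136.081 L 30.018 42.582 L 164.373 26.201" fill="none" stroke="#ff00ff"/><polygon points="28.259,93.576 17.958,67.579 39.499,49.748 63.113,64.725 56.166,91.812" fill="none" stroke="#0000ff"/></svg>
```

G21
G90
G00 X138.945 Y33.582
M4 S238
G1 X30.018 Y127.081 F2923
G1 X164.373 Y143.462
G00 X28.259 Y76.087
M4 S941
G1 X17.958 Y102.084 F620
G1 X39.499 Y119.915
G1 X63.113 Y104.938
G1 X56.166 Y77.851
G1 X28.259 Y76.087
M5

Since the viewBox matches the mm dimensions, user units are millimetres directly. The only transform is the Y-flip y_m = 169.663 − y_svg.

Shape 1 is a open polyline drawn with `<path>`. Its stroke #ff00ff means engrave at S238, F2923. After flipping Y the toolpath is (138.945,33.582) → (30.018,127.081) → (164.373,143.462).

Shape 2 is a regular polygon drawn with `<polygon>`. Its stroke #0000ff means cut at S941, F620. After flipping Y the toolpath is (28.259,76.087) → (17.958,102.084) → (39.499,119.915) → (63.113,104.938) → (56.166,77.851) → (28.259,76.087), returning to the start.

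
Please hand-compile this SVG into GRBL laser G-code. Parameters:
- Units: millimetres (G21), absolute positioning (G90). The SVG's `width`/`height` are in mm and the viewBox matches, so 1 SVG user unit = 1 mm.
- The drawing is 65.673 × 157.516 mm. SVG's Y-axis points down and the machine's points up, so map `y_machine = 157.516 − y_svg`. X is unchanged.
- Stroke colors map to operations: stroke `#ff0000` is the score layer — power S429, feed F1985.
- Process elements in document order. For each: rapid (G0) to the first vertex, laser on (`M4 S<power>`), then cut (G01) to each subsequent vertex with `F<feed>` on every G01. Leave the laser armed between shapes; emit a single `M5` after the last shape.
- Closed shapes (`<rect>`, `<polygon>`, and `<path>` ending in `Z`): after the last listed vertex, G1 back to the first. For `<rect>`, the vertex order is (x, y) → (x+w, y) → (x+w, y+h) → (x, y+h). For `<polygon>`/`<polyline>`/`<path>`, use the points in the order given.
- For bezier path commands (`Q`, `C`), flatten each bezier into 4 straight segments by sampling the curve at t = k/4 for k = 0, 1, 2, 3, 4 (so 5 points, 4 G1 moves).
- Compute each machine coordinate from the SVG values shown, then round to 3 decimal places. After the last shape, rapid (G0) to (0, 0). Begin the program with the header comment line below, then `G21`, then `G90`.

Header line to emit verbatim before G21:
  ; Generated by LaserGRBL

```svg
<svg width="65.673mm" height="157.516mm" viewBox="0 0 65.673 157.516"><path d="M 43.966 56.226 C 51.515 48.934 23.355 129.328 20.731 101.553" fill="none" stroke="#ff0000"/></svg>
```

1 u = 1 mm; y_m = 157.516 − y.

[1] `<path>` cubic bezier, #ff0000→score S429 F1985: (43.966,101.290) → (43.889,93.378) → (36.163,70.945) → (26.530,52.353) → (20.731,55.963)

; Generated by LaserGRBL
G21
G90
G0 X43.966 Y101.290
M4 S429
G01 X43.889 Y93.378 F1985
G01 X36.163 Y70.945 F1985
G01 X26.530 Y52.353 F1985
G01 X20.731 Y55.963 F1985
M5
G0 X0.000 Y0.000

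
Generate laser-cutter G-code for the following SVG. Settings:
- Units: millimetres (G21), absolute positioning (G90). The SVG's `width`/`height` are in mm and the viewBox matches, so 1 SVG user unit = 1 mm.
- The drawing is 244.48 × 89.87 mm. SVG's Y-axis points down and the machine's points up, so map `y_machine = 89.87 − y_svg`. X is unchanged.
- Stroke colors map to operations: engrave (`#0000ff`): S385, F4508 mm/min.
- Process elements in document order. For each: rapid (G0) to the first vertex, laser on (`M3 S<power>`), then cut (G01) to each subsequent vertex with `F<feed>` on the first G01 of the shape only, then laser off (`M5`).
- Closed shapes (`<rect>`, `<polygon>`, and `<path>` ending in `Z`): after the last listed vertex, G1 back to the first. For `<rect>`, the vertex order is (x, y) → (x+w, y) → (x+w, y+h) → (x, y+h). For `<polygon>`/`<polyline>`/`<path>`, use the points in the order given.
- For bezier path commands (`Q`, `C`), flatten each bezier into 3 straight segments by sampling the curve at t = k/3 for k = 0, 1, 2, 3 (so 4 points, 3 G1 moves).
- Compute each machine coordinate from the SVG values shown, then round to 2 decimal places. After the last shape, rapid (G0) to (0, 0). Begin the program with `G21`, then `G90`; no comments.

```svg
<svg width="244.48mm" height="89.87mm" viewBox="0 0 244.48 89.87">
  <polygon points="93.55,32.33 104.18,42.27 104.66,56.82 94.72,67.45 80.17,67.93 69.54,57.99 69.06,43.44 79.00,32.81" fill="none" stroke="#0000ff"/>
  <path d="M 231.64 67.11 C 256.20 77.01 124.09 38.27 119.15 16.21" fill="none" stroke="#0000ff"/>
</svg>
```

1 u = 1 mm; y_m = 89.87 − y.

[1] `<polygon>` regular polygon, #0000ff→engrave S385 F4508: (93.55,57.54) → (104.18,47.60) → (104.66,33.05) → (94.72,22.42) → (80.17,21.94) → (69.54,31.88) → (69.06,46.43) → (79.00,57.06) → (93.55,57.54) (closed)

[2] `<path>` cubic bezier, #0000ff→engrave S385 F4508: (231.64,22.76) → (214.49,26.65) → (155.97,48.46) → (119.15,73.66)

G21
G90
G0 X93.55 Y57.54
M3 S385
G01 X104.18 Y47.60 F4508
G01 X104.66 Y33.05
G01 X94.72 Y22.42
G01 X80.17 Y21.94
G01 X69.54 Y31.88
G01 X69.06 Y46.43
G01 X79.00 Y57.06
G01 X93.55 Y57.54
M5
G0 X231.64 Y22.76
M3 S385
G01 X214.49 Y26.65 F4508
G01 X155.97 Y48.46
G01 X119.15 Y73.66
M5
G0 X0.00 Y0.00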